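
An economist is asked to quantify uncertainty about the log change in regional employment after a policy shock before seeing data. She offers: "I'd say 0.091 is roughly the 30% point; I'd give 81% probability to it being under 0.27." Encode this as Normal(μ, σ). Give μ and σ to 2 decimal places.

For Normal(μ,σ), the p-quantile is μ + z_p·σ. Here z_{0.3} = -0.5244, z_{0.81} = 0.8779.
So 0.091 = μ − 0.5244σ and 0.27 = μ + 0.8779σ.
Subtracting: σ = (0.27 − 0.091)/(0.8779 − (-0.5244)) = 0.13.
Then μ = 0.091 − (-0.5244)·0.13 = 0.16.

μ = 0.16, σ = 0.13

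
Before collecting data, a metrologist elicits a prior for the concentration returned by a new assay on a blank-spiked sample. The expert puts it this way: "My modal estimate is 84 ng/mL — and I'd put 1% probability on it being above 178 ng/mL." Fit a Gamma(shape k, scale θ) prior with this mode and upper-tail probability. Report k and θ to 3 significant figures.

k ≈ 9.61, θ ≈ 9.75

Gamma(k,θ) with k>1 has mode (k−1)θ, so θ = 84/(k−1).
Need P(X < 178) = 0.99 with θ tied to k this way. Start at k = 2, θ = 84: P(X<178) ≈ 0.625.
Too low — raise k to concentrate. Iterating converges to k ≈ 9.61.
Then θ = 84/(9.61−1) ≈ 9.75.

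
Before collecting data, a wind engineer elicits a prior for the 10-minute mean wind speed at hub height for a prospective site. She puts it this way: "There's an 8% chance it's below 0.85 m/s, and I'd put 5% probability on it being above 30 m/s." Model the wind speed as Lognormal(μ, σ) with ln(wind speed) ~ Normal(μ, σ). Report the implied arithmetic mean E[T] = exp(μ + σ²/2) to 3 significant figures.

If T ~ Lognormal(μ,σ) then ln T ~ Normal(μ,σ), so the p-quantile of ln T is μ + z_p·σ.
ln(0.85) = -0.1625 and ln(30) = 3.401; z_{0.08} = -1.405, z_{0.95} = 1.645.
σ = (3.401 − -0.1625)/(1.645 − (-1.405)) = 1.168.
μ = -0.1625 − (-1.405)·1.168 = 1.479.
E[T] = exp(μ + σ²/2) = exp(1.479 + 0.6826) = 8.69 m/s.

E[T] ≈ 8.69 m/s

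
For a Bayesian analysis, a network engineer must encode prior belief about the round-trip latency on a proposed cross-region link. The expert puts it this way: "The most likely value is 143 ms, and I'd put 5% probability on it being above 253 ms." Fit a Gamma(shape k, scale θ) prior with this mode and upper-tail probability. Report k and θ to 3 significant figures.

Gamma(k,θ) with k>1 has mode (k−1)θ, so θ = 143/(k−1).
Need P(X < 253) = 0.95 with θ tied to k this way. Start at k = 2, θ = 143: P(X<253) ≈ 0.528.
Too low — raise k to concentrate. Iterating converges to k ≈ 9.57.
Then θ = 143/(9.57−1) ≈ 16.7.

k ≈ 9.57, θ ≈ 16.7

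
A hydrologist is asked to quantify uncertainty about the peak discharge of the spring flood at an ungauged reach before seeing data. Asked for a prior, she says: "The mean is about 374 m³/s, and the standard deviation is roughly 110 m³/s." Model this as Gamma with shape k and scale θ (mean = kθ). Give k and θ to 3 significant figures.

For Gamma(k, scale θ): mean = kθ, variance = kθ², so CV = 1/√k.
CV = SD/mean = 110/374 = 0.2941, hence k = 1/CV² = 11.6.
Then θ = mean/k = 374/11.6 = 32.4.

k ≈ 11.6, θ ≈ 32.4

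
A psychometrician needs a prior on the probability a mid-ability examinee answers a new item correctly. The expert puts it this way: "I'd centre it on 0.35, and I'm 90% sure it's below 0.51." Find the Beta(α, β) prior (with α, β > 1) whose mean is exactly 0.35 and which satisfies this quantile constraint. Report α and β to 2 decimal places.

With mean 0.35 fixed, write α = 0.35s, β = 0.65s where s = α+β.
Need P(θ < 0.51) = 0.9 under Beta(0.35s, 0.65s). Normal approximation: (q−m)/√(m(1−m)/s) ≈ z_{0.9} = 1.28, so s ≈ 0.35·0.65·(1.28)²/(0.51−0.35)² = 14.6.
At s = 14.6: P(θ<0.51) ≈ 0.897. Adjusting to match 0.9 gives s ≈ 15.02.
So α = 0.35·15.02 ≈ 5.26, β = 0.65·15.02 ≈ 9.76.

α ≈ 5.26, β ≈ 9.76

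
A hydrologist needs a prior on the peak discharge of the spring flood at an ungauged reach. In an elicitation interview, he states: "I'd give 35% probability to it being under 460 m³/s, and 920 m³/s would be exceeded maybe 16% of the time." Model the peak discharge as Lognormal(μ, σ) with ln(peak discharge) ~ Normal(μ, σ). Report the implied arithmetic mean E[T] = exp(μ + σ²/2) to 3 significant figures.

E[T] ≈ 633 m³/s

If T ~ Lognormal(μ,σ) then ln T ~ Normal(μ,σ), so the p-quantile of ln T is μ + z_p·σ.
ln(460) = 6.131 and ln(920) = 6.824; z_{0.35} = -0.3853, z_{0.84} = 0.9945.
σ = (6.824 − 6.131)/(0.9945 − (-0.3853)) = 0.502.
μ = 6.131 − (-0.3853)·0.502 = 6.325.
E[T] = exp(μ + σ²/2) = exp(6.325 + 0.1262) = 633 m³/s.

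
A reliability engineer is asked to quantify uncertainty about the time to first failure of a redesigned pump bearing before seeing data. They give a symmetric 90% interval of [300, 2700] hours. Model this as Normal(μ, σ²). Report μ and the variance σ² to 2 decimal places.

A symmetric 90% interval runs μ ± z·σ with z = 1.645.
Half-width = 1200, so σ = 1200/1.645 = 729.548 and σ² = 532240.57.
μ is the interval midpoint, 1500.00.

μ = 1500.00, σ² = 532240.57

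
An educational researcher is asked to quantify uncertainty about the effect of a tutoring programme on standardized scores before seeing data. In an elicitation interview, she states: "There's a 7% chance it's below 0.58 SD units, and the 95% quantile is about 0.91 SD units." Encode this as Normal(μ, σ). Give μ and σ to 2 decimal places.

The p-quantile of Normal(μ,σ) is μ + z_p·σ, with z_{0.07} = -1.476 and z_{0.95} = 1.645.
Eliminate σ: μ = (z₂·x₁ − z₁·x₂)/(z₂ − z₁) = (1.645·0.58 − (-1.476)·0.91)/3.121 = 0.74.
Then σ = (x₂ − x₁)/(z₂ − z₁) = (0.91 − 0.58)/3.121 = 0.11.

μ = 0.74, σ = 0.11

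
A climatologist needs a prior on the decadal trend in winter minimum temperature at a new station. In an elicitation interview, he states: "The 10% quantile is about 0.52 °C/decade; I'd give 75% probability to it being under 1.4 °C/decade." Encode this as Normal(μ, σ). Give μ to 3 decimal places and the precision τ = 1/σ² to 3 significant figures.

The p-quantile of Normal(μ,σ) is μ + z_p·σ, with z_{0.1} = -1.282 and z_{0.75} = 0.6745.
Eliminate σ: μ = (z₂·x₁ − z₁·x₂)/(z₂ − z₁) = (0.6745·0.52 − (-1.282)·1.4)/1.956 = 1.097.
Then σ = (x₂ − x₁)/(z₂ − z₁) = (1.4 − 0.52)/1.956 = 0.450.
Precision τ = 1/σ² = 1/0.4499² = 4.94.

μ = 1.097, τ = 4.94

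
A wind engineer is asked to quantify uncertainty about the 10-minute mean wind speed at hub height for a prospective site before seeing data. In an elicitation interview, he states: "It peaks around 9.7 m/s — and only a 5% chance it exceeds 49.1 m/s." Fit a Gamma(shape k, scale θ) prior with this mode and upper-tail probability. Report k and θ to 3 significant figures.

k ≈ 1.91, θ ≈ 10.7

Gamma(k,θ) with k>1 has mode (k−1)θ, so θ = 9.7/(k−1).
Need P(X < 49.1) = 0.95 with θ tied to k this way. Start at k = 2, θ = 9.7: P(X<49.1) ≈ 0.962.
Too high — lower k to spread out. Iterating converges to k ≈ 1.91.
Then θ = 9.7/(1.91−1) ≈ 10.7.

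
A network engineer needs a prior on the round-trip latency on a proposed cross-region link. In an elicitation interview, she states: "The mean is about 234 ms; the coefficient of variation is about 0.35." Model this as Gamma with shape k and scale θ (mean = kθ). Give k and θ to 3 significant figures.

k ≈ 8.16, θ ≈ 28.7

For Gamma(k, scale θ): mean = kθ, variance = kθ², so CV = 1/√k.
CV = 0.35, hence k = 1/CV² = 8.16.
Then θ = mean/k = 234/8.16 = 28.7.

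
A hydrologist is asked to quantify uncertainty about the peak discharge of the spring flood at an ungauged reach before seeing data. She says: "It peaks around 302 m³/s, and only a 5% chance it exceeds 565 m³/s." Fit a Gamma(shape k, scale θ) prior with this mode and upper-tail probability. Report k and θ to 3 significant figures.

Gamma(k,θ) with k>1 has mode (k−1)θ, so θ = 302/(k−1).
Need P(X < 565) = 0.95 with θ tied to k this way. Start at k = 2, θ = 302: P(X<565) ≈ 0.558.
Too low — raise k to concentrate. Iterating converges to k ≈ 8.09.
Then θ = 302/(8.09−1) ≈ 42.6.

k ≈ 8.09, θ ≈ 42.6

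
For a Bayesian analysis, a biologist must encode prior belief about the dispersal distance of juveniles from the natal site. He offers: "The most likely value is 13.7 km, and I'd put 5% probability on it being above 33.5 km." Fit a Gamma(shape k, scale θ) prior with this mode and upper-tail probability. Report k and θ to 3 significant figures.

k ≈ 4.41, θ ≈ 4.02

Gamma(k,θ) with k>1 has mode (k−1)θ, so θ = 13.7/(k−1).
Need P(X < 33.5) = 0.95 with θ tied to k this way. Start at k = 2, θ = 13.7: P(X<33.5) ≈ 0.701.
Too low — raise k to concentrate. Iterating converges to k ≈ 4.41.
Then θ = 13.7/(4.41−1) ≈ 4.02.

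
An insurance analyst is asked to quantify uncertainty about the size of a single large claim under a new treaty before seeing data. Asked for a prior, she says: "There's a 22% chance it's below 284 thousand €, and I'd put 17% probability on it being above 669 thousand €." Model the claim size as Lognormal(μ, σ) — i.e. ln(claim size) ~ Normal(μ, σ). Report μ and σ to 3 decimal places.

If T ~ Lognormal(μ,σ) then ln T ~ Normal(μ,σ), so the p-quantile of ln T is μ + z_p·σ.
ln(284) = 5.649 and ln(669) = 6.506; z_{0.22} = -0.7722, z_{0.83} = 0.9542.
σ = (6.506 − 5.649)/(0.9542 − (-0.7722)) = 0.496.
μ = 5.649 − (-0.7722)·0.496 = 6.032.

μ ≈ 6.032, σ ≈ 0.496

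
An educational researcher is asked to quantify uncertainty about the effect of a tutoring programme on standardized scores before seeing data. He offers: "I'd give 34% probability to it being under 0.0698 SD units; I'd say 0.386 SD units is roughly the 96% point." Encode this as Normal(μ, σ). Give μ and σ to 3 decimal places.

μ = 0.130, σ = 0.146

The p-quantile of Normal(μ,σ) is μ + z_p·σ, with z_{0.34} = -0.4125 and z_{0.96} = 1.751.
Eliminate σ: μ = (z₂·x₁ − z₁·x₂)/(z₂ − z₁) = (1.751·0.0698 − (-0.4125)·0.386)/2.163 = 0.130.
Then σ = (x₂ − x₁)/(z₂ − z₁) = (0.386 − 0.0698)/2.163 = 0.146.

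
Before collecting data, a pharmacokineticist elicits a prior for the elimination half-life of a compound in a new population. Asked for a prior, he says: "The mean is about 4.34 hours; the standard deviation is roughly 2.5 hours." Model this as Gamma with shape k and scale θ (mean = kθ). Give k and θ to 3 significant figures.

For Gamma(k, scale θ): mean = kθ, variance = kθ², so CV = 1/√k.
CV = SD/mean = 2.5/4.34 = 0.576, hence k = 1/CV² = 3.01.
Then θ = mean/k = 4.34/3.01 = 1.44.

k ≈ 3.01, θ ≈ 1.44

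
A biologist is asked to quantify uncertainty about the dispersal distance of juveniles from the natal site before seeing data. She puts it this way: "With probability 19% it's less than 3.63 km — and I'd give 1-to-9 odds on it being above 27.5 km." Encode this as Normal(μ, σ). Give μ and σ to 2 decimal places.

For Normal(μ,σ), the p-quantile is μ + z_p·σ. Here z_{0.19} = -0.8779, z_{0.9} = 1.282.
So 3.63 = μ − 0.8779σ and 27.5 = μ + 1.282σ.
Subtracting: σ = (27.5 − 3.63)/(1.282 − (-0.8779)) = 11.05.
Then μ = 3.63 − (-0.8779)·11.05 = 13.33.

μ = 13.33, σ = 11.05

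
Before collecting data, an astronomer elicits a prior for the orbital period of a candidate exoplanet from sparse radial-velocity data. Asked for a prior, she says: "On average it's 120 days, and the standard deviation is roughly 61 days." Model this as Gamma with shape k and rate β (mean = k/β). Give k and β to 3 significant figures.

k ≈ 3.87, β ≈ 0.0322

For Gamma(k, rate β): mean = k/β, variance = k/β², so CV = 1/√k.
CV = SD/mean = 61/120 = 0.5083, hence k = 1/CV² = 3.87.
Then β = k/mean = 3.87/120 = 0.0322.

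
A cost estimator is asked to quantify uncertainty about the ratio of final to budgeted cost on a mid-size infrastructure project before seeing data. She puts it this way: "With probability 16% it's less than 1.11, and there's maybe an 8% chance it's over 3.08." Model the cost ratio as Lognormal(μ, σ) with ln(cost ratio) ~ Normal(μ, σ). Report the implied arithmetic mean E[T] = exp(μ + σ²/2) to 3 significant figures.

E[T] ≈ 1.85

If T ~ Lognormal(μ,σ) then ln T ~ Normal(μ,σ), so the p-quantile of ln T is μ + z_p·σ.
ln(1.11) = 0.1044 and ln(3.08) = 1.125; z_{0.16} = -0.9945, z_{0.92} = 1.405.
σ = (1.125 − 0.1044)/(1.405 − (-0.9945)) = 0.425.
μ = 0.1044 − (-0.9945)·0.425 = 0.527.
E[T] = exp(μ + σ²/2) = exp(0.527 + 0.0904) = 1.85.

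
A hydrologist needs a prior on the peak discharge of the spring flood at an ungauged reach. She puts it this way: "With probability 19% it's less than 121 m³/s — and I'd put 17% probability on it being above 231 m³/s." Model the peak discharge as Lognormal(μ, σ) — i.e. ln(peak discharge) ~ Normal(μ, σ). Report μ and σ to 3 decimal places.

If T ~ Lognormal(μ,σ) then ln T ~ Normal(μ,σ), so the p-quantile of ln T is μ + z_p·σ.
ln(121) = 4.796 and ln(231) = 5.442; z_{0.19} = -0.8779, z_{0.83} = 0.9542.
σ = (5.442 − 4.796)/(0.9542 − (-0.8779)) = 0.353.
μ = 4.796 − (-0.8779)·0.353 = 5.106.

μ ≈ 5.106, σ ≈ 0.353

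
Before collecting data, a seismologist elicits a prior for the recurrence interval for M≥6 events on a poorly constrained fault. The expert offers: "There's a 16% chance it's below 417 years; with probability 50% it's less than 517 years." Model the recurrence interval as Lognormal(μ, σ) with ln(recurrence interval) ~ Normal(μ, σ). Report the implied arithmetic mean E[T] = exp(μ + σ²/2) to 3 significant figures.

If T ~ Lognormal(μ,σ) then ln T ~ Normal(μ,σ), so the p-quantile of ln T is μ + z_p·σ.
ln(417) = 6.033 and ln(517) = 6.248; z_{0.16} = -0.9945, z_{0.5} = 0.
σ = (6.248 − 6.033)/(0 − (-0.9945)) = 0.216.
μ = 6.033 − (-0.9945)·0.216 = 6.248.
E[T] = exp(μ + σ²/2) = exp(6.248 + 0.0234) = 529 years.

E[T] ≈ 529 years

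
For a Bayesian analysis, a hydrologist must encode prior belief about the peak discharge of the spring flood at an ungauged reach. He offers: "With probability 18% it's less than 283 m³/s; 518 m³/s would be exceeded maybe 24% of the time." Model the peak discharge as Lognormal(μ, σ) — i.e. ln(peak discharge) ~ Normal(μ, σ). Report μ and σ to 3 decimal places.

If T ~ Lognormal(μ,σ) then ln T ~ Normal(μ,σ), so the p-quantile of ln T is μ + z_p·σ.
ln(283) = 5.645 and ln(518) = 6.25; z_{0.18} = -0.9154, z_{0.76} = 0.7063.
σ = (6.25 − 5.645)/(0.7063 − (-0.9154)) = 0.373.
μ = 5.645 − (-0.9154)·0.373 = 5.987.

μ ≈ 5.987, σ ≈ 0.373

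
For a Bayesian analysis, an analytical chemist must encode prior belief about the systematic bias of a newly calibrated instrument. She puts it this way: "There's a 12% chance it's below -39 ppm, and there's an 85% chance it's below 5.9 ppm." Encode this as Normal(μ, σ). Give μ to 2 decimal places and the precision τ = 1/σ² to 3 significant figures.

μ = -15.14, τ = 0.00243

The p-quantile of Normal(μ,σ) is μ + z_p·σ, with z_{0.12} = -1.175 and z_{0.85} = 1.036.
Eliminate σ: μ = (z₂·x₁ − z₁·x₂)/(z₂ − z₁) = (1.036·-39 − (-1.175)·5.9)/2.211 = -15.14.
Then σ = (x₂ − x₁)/(z₂ − z₁) = (5.9 − -39)/2.211 = 20.30.
Precision τ = 1/σ² = 1/20.3² = 0.00243.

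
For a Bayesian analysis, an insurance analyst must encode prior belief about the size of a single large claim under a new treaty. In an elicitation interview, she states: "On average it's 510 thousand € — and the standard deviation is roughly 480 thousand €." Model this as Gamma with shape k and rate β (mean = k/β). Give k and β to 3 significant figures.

k ≈ 1.13, β ≈ 0.00221

For Gamma(k, rate β): mean = k/β, variance = k/β², so CV = 1/√k.
CV = SD/mean = 480/510 = 0.9412, hence k = 1/CV² = 1.13.
Then β = k/mean = 1.13/510 = 0.00221.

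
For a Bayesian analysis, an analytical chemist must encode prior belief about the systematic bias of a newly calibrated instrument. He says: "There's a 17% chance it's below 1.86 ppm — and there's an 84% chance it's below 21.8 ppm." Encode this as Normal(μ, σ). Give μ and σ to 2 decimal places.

The p-quantile of Normal(μ,σ) is μ + z_p·σ, with z_{0.17} = -0.9542 and z_{0.84} = 0.9945.
Eliminate σ: μ = (z₂·x₁ − z₁·x₂)/(z₂ − z₁) = (0.9945·1.86 − (-0.9542)·21.8)/1.949 = 11.62.
Then σ = (x₂ − x₁)/(z₂ − z₁) = (21.8 − 1.86)/1.949 = 10.23.

μ = 11.62, σ = 10.23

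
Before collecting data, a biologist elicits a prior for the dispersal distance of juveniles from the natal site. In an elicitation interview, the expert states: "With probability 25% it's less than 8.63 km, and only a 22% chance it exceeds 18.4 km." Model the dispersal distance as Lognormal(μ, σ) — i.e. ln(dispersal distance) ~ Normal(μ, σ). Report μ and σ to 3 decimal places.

If T ~ Lognormal(μ,σ) then ln T ~ Normal(μ,σ), so the p-quantile of ln T is μ + z_p·σ.
ln(8.63) = 2.155 and ln(18.4) = 2.912; z_{0.25} = -0.6745, z_{0.78} = 0.7722.
σ = (2.912 − 2.155)/(0.7722 − (-0.6745)) = 0.523.
μ = 2.155 − (-0.6745)·0.523 = 2.508.

μ ≈ 2.508, σ ≈ 0.523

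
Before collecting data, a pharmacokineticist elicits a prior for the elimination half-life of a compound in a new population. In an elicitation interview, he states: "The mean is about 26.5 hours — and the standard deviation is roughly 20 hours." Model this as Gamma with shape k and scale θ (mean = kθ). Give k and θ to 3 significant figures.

For Gamma(k, scale θ): mean = kθ, variance = kθ², so CV = 1/√k.
CV = SD/mean = 20/26.5 = 0.7547, hence k = 1/CV² = 1.76.
Then θ = mean/k = 26.5/1.76 = 15.1.

k ≈ 1.76, θ ≈ 15.1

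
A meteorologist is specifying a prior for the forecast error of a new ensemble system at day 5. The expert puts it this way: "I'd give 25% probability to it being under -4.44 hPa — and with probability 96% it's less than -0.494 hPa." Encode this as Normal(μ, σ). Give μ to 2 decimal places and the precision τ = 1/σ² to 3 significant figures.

The p-quantile of Normal(μ,σ) is μ + z_p·σ, with z_{0.25} = -0.6745 and z_{0.96} = 1.751.
Eliminate σ: μ = (z₂·x₁ − z₁·x₂)/(z₂ − z₁) = (1.751·-4.44 − (-0.6745)·-0.494)/2.425 = -3.34.
Then σ = (x₂ − x₁)/(z₂ − z₁) = (-0.494 − -4.44)/2.425 = 1.63.
Precision τ = 1/σ² = 1/1.627² = 0.378.

μ = -3.34, τ = 0.378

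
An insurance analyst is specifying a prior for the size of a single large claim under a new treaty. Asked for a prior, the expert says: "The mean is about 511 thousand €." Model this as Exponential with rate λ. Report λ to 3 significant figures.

Exponential mean = 1/λ, so λ = 1/511.0 = 0.00196.

λ ≈ 0.00196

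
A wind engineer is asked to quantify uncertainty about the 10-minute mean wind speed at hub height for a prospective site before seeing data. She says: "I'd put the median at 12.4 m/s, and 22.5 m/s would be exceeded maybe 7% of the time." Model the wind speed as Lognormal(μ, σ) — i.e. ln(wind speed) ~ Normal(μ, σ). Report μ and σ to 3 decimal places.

If T ~ Lognormal(μ,σ) then ln T ~ Normal(μ,σ), so the p-quantile of ln T is μ + z_p·σ.
ln(12.4) = 2.518 and ln(22.5) = 3.114; z_{0.5} = 0, z_{0.93} = 1.476.
σ = (3.114 − 2.518)/(1.476 − (0)) = 0.404.
μ = 2.518 − (0)·0.404 = 2.518.

μ ≈ 2.518, σ ≈ 0.404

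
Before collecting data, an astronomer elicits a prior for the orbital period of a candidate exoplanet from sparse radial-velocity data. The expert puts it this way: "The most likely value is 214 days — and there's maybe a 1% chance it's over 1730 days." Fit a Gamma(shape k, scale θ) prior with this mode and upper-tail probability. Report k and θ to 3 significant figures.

Gamma(k,θ) with k>1 has mode (k−1)θ, so θ = 214/(k−1).
Need P(X < 1730) = 0.99 with θ tied to k this way. Start at k = 2, θ = 214: P(X<1730) ≈ 0.997.
Too high — lower k to spread out. Iterating converges to k ≈ 1.77.
Then θ = 214/(1.77−1) ≈ 279.

k ≈ 1.77, θ ≈ 279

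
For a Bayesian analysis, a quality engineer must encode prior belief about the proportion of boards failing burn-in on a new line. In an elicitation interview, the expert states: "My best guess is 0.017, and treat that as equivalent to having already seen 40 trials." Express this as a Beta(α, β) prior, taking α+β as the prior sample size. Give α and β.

Under the effective-sample-size interpretation, Beta(α, β) has prior mean α/(α+β) and prior sample size α+β.
So α+β = 40 and α/(α+β) = 0.017, giving α = 0.017·40 = 0.68 and β = 40 − 0.68 = 39.32.

α = 0.68, β = 39.32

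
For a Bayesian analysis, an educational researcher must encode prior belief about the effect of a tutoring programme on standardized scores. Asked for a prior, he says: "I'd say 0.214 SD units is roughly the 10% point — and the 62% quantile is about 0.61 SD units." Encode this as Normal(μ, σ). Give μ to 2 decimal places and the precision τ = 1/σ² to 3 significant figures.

The p-quantile of Normal(μ,σ) is μ + z_p·σ, with z_{0.1} = -1.282 and z_{0.62} = 0.3055.
Eliminate σ: μ = (z₂·x₁ − z₁·x₂)/(z₂ − z₁) = (0.3055·0.214 − (-1.282)·0.61)/1.587 = 0.53.
Then σ = (x₂ − x₁)/(z₂ − z₁) = (0.61 − 0.214)/1.587 = 0.25.
Precision τ = 1/σ² = 1/0.2495² = 16.1.

μ = 0.53, τ = 16.1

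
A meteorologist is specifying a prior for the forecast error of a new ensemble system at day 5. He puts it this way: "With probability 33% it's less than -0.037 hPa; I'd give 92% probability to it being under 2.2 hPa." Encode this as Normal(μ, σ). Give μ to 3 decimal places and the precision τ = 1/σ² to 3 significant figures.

μ = 0.496, τ = 0.68

For Normal(μ,σ), the p-quantile is μ + z_p·σ. Here z_{0.33} = -0.4399, z_{0.92} = 1.405.
So -0.037 = μ − 0.4399σ and 2.2 = μ + 1.405σ.
Subtracting: σ = (2.2 − -0.037)/(1.405 − (-0.4399)) = 1.212.
Then μ = -0.037 − (-0.4399)·1.212 = 0.496.
Precision τ = 1/σ² = 1/1.212² = 0.68.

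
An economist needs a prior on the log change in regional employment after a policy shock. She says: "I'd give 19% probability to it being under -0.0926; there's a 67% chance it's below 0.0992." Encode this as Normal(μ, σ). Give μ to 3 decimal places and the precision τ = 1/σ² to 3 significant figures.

μ = 0.035, τ = 47.2

For Normal(μ,σ), the p-quantile is μ + z_p·σ. Here z_{0.19} = -0.8779, z_{0.67} = 0.4399.
So -0.0926 = μ − 0.8779σ and 0.0992 = μ + 0.4399σ.
Subtracting: σ = (0.0992 − -0.0926)/(0.4399 − (-0.8779)) = 0.146.
Then μ = -0.0926 − (-0.8779)·0.146 = 0.035.
Precision τ = 1/σ² = 1/0.1455² = 47.2.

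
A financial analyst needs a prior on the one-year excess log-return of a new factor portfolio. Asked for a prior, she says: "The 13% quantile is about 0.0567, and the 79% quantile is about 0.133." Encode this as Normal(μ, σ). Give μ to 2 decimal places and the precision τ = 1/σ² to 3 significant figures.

μ = 0.10, τ = 642

The p-quantile of Normal(μ,σ) is μ + z_p·σ, with z_{0.13} = -1.126 and z_{0.79} = 0.8064.
Eliminate σ: μ = (z₂·x₁ − z₁·x₂)/(z₂ − z₁) = (0.8064·0.0567 − (-1.126)·0.133)/1.933 = 0.10.
Then σ = (x₂ − x₁)/(z₂ − z₁) = (0.133 − 0.0567)/1.933 = 0.04.
Precision τ = 1/σ² = 1/0.03948² = 642.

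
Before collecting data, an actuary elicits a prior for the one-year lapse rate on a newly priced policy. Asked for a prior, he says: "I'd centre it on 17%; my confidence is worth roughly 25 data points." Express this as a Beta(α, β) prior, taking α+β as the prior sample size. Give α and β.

α = 4.25, β = 20.75

Under the effective-sample-size interpretation, Beta(α, β) has prior mean α/(α+β) and prior sample size α+β.
So α+β = 25 and α/(α+β) = 0.17, giving α = 0.17·25 = 4.25 and β = 25 − 4.25 = 20.75.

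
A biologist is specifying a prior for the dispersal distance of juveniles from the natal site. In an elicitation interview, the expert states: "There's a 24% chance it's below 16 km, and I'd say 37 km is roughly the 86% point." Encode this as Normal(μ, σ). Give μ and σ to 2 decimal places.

The p-quantile of Normal(μ,σ) is μ + z_p·σ, with z_{0.24} = -0.7063 and z_{0.86} = 1.08.
Eliminate σ: μ = (z₂·x₁ − z₁·x₂)/(z₂ − z₁) = (1.08·16 − (-0.7063)·37)/1.787 = 24.30.
Then σ = (x₂ − x₁)/(z₂ − z₁) = (37 − 16)/1.787 = 11.75.

μ = 24.30, σ = 11.75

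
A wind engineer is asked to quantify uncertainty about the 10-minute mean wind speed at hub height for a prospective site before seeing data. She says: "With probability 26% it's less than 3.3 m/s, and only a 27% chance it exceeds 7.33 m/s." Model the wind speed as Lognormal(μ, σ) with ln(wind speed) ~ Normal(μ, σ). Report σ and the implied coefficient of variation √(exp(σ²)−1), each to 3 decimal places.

σ ≈ 0.635, CV ≈ 0.705

If T ~ Lognormal(μ,σ) then ln T ~ Normal(μ,σ), so the p-quantile of ln T is μ + z_p·σ.
ln(3.3) = 1.194 and ln(7.33) = 1.992; z_{0.26} = -0.6433, z_{0.73} = 0.6128.
σ = (1.992 − 1.194)/(0.6128 − (-0.6433)) = 0.635.
μ = 1.194 − (-0.6433)·0.635 = 1.603.
CV = √(exp(σ²)−1) = √(exp(0.4036)−1) = 0.705.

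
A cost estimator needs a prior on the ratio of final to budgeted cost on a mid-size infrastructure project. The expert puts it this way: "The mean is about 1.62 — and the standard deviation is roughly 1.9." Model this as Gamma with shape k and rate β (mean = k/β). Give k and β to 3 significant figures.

k ≈ 0.727, β ≈ 0.449

For Gamma(k, rate β): mean = k/β, variance = k/β², so CV = 1/√k.
CV = SD/mean = 1.9/1.62 = 1.173, hence k = 1/CV² = 0.727.
Then β = k/mean = 0.727/1.62 = 0.449.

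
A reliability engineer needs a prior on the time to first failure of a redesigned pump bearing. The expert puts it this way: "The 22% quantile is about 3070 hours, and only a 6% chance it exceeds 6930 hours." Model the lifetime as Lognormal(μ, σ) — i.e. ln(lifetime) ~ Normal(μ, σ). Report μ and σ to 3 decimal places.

μ ≈ 8.300, σ ≈ 0.350

If T ~ Lognormal(μ,σ) then ln T ~ Normal(μ,σ), so the p-quantile of ln T is μ + z_p·σ.
ln(3070) = 8.029 and ln(6930) = 8.844; z_{0.22} = -0.7722, z_{0.94} = 1.555.
σ = (8.844 − 8.029)/(1.555 − (-0.7722)) = 0.350.
μ = 8.029 − (-0.7722)·0.350 = 8.300.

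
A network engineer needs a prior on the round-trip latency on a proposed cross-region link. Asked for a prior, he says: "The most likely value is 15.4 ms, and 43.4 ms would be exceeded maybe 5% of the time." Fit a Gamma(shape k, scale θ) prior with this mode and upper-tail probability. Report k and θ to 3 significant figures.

Gamma(k,θ) with k>1 has mode (k−1)θ, so θ = 15.4/(k−1).
Need P(X < 43.4) = 0.95 with θ tied to k this way. Start at k = 2, θ = 15.4: P(X<43.4) ≈ 0.772.
Too low — raise k to concentrate. Iterating converges to k ≈ 3.49.
Then θ = 15.4/(3.49−1) ≈ 6.18.

k ≈ 3.49, θ ≈ 6.18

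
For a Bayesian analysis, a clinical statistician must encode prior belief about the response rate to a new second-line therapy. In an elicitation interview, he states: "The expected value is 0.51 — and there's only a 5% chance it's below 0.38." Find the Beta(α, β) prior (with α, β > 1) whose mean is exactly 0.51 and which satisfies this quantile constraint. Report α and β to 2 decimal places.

α ≈ 20.05, β ≈ 19.26

With mean 0.51 fixed, write α = 0.51s, β = 0.49s where s = α+β.
Need P(θ < 0.38) = 0.05 under Beta(0.51s, 0.49s). Normal approximation: (q−m)/√(m(1−m)/s) ≈ z_{0.05} = -1.64, so s ≈ 0.51·0.49·(-1.64)²/(0.38−0.51)² = 40.0.
At s = 40.0: P(θ<0.38) ≈ 0.049. Adjusting to match 0.05 gives s ≈ 39.31.
So α = 0.51·39.31 ≈ 20.05, β = 0.49·39.31 ≈ 19.26.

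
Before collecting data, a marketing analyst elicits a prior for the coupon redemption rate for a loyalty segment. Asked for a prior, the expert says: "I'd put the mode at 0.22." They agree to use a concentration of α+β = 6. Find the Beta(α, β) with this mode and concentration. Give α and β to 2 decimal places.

α = 1.88, β = 4.12

For α,β > 1 the Beta mode is (α−1)/(α+β−2). With α+β = 6, the mode is (α−1)/4.
Set (α−1)/4 = 0.22 → α = 1 + 0.22·4 = 1.88.
β = 6 − α = 4.12.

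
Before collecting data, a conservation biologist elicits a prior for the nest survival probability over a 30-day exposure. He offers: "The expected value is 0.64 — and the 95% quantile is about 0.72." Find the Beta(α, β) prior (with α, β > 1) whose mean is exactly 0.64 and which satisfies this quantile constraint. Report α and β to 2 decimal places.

α ≈ 59.12, β ≈ 33.25

With mean 0.64 fixed, write α = 0.64s, β = 0.36s where s = α+β.
Need P(θ < 0.72) = 0.95 under Beta(0.64s, 0.36s). Normal approximation: (q−m)/√(m(1−m)/s) ≈ z_{0.95} = 1.64, so s ≈ 0.64·0.36·(1.64)²/(0.72−0.64)² = 97.4.
At s = 97.4: P(θ<0.72) ≈ 0.955. Adjusting to match 0.95 gives s ≈ 92.37.
So α = 0.64·92.37 ≈ 59.12, β = 0.36·92.37 ≈ 33.25.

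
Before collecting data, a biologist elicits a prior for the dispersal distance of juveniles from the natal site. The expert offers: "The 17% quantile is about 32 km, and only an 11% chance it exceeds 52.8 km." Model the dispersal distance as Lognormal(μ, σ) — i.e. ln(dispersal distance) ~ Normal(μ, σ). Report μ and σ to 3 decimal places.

If T ~ Lognormal(μ,σ) then ln T ~ Normal(μ,σ), so the p-quantile of ln T is μ + z_p·σ.
ln(32) = 3.466 and ln(52.8) = 3.967; z_{0.17} = -0.9542, z_{0.89} = 1.227.
σ = (3.967 − 3.466)/(1.227 − (-0.9542)) = 0.230.
μ = 3.466 − (-0.9542)·0.230 = 3.685.

μ ≈ 3.685, σ ≈ 0.230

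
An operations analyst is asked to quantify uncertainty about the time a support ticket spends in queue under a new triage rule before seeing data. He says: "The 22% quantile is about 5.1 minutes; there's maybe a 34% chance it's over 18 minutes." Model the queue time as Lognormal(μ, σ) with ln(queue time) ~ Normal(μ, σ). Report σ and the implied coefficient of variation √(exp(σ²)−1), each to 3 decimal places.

If T ~ Lognormal(μ,σ) then ln T ~ Normal(μ,σ), so the p-quantile of ln T is μ + z_p·σ.
ln(5.1) = 1.629 and ln(18) = 2.89; z_{0.22} = -0.7722, z_{0.66} = 0.4125.
σ = (2.89 − 1.629)/(0.4125 − (-0.7722)) = 1.065.
μ = 1.629 − (-0.7722)·1.065 = 2.451.
CV = √(exp(σ²)−1) = √(exp(1.1333)−1) = 1.451.

σ ≈ 1.065, CV ≈ 1.451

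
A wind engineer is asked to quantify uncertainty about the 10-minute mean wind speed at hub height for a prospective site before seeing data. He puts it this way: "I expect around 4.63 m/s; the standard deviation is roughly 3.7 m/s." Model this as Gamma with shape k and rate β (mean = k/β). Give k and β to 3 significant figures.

k ≈ 1.57, β ≈ 0.338

For Gamma(k, rate β): mean = k/β, variance = k/β², so CV = 1/√k.
CV = SD/mean = 3.7/4.63 = 0.7991, hence k = 1/CV² = 1.57.
Then β = k/mean = 1.57/4.63 = 0.338.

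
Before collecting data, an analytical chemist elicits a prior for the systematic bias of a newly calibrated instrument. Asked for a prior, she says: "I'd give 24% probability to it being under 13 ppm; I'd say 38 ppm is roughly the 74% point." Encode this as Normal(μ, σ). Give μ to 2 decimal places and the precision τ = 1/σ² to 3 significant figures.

μ = 26.08, τ = 0.00291

For Normal(μ,σ), the p-quantile is μ + z_p·σ. Here z_{0.24} = -0.7063, z_{0.74} = 0.6433.
So 13 = μ − 0.7063σ and 38 = μ + 0.6433σ.
Subtracting: σ = (38 − 13)/(0.6433 − (-0.7063)) = 18.52.
Then μ = 13 − (-0.7063)·18.52 = 26.08.
Precision τ = 1/σ² = 1/18.52² = 0.00291.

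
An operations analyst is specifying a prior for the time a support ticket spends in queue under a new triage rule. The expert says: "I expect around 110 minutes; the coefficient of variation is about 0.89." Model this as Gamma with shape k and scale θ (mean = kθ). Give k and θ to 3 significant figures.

For Gamma(k, scale θ): mean = kθ, variance = kθ², so CV = 1/√k.
CV = 0.89, hence k = 1/CV² = 1.26.
Then θ = mean/k = 110/1.26 = 87.1.

k ≈ 1.26, θ ≈ 87.1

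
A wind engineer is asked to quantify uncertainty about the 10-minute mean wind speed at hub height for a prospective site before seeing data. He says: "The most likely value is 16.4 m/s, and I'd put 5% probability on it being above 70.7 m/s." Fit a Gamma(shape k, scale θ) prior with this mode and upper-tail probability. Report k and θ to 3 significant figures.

k ≈ 2.16, θ ≈ 14.1

Gamma(k,θ) with k>1 has mode (k−1)θ, so θ = 16.4/(k−1).
Need P(X < 70.7) = 0.95 with θ tied to k this way. Start at k = 2, θ = 16.4: P(X<70.7) ≈ 0.929.
Too low — raise k to concentrate. Iterating converges to k ≈ 2.16.
Then θ = 16.4/(2.16−1) ≈ 14.1.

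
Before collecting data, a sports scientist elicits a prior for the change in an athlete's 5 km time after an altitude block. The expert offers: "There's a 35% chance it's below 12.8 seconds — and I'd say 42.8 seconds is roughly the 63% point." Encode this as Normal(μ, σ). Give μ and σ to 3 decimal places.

μ = 28.918, σ = 41.831

For Normal(μ,σ), the p-quantile is μ + z_p·σ. Here z_{0.35} = -0.3853, z_{0.63} = 0.3319.
So 12.8 = μ − 0.3853σ and 42.8 = μ + 0.3319σ.
Subtracting: σ = (42.8 − 12.8)/(0.3319 − (-0.3853)) = 41.831.
Then μ = 12.8 − (-0.3853)·41.831 = 28.918.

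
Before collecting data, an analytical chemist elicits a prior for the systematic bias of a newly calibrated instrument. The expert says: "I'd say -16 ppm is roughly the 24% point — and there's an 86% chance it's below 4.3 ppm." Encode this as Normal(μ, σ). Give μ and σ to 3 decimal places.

The p-quantile of Normal(μ,σ) is μ + z_p·σ, with z_{0.24} = -0.7063 and z_{0.86} = 1.08.
Eliminate σ: μ = (z₂·x₁ − z₁·x₂)/(z₂ − z₁) = (1.08·-16 − (-0.7063)·4.3)/1.787 = -7.975.
Then σ = (x₂ − x₁)/(z₂ − z₁) = (4.3 − -16)/1.787 = 11.362.

μ = -7.975, σ = 11.362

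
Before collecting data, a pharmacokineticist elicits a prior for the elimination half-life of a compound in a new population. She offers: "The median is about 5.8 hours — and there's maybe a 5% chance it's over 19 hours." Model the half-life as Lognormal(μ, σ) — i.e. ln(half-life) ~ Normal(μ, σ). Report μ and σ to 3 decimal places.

If T ~ Lognormal(μ,σ) then ln T ~ Normal(μ,σ), so the p-quantile of ln T is μ + z_p·σ.
ln(5.8) = 1.758 and ln(19) = 2.944; z_{0.5} = 0, z_{0.95} = 1.645.
σ = (2.944 − 1.758)/(1.645 − (0)) = 0.721.
μ = 1.758 − (0)·0.721 = 1.758.

μ ≈ 1.758, σ ≈ 0.721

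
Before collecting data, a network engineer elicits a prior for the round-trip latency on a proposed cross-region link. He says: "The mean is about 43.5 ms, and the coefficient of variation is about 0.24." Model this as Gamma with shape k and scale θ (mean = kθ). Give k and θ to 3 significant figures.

k ≈ 17.4, θ ≈ 2.51

For Gamma(k, scale θ): mean = kθ, variance = kθ², so CV = 1/√k.
CV = 0.24, hence k = 1/CV² = 17.4.
Then θ = mean/k = 43.5/17.4 = 2.51.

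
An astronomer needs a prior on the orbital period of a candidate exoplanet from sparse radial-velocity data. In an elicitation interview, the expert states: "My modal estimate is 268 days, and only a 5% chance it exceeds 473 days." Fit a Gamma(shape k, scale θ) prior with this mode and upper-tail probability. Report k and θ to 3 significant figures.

Gamma(k,θ) with k>1 has mode (k−1)θ, so θ = 268/(k−1).
Need P(X < 473) = 0.95 with θ tied to k this way. Start at k = 2, θ = 268: P(X<473) ≈ 0.527.
Too low — raise k to concentrate. Iterating converges to k ≈ 9.64.
Then θ = 268/(9.64−1) ≈ 31.

k ≈ 9.64, θ ≈ 31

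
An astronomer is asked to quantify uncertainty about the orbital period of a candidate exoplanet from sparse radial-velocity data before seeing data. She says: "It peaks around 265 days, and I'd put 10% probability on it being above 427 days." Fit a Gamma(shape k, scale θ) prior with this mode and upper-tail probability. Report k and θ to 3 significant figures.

Gamma(k,θ) with k>1 has mode (k−1)θ, so θ = 265/(k−1).
Need P(X < 427) = 0.9 with θ tied to k this way. Start at k = 2, θ = 265: P(X<427) ≈ 0.479.
Too low — raise k to concentrate. Iterating converges to k ≈ 9.26.
Then θ = 265/(9.26−1) ≈ 32.1.

k ≈ 9.26, θ ≈ 32.1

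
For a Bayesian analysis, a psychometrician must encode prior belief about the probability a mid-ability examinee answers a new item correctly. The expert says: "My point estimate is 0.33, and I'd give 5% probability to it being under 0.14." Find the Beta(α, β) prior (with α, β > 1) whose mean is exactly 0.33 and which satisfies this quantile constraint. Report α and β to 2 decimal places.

α ≈ 4.34, β ≈ 8.82

With mean 0.33 fixed, write α = 0.33s, β = 0.67s where s = α+β.
Need P(θ < 0.14) = 0.05 under Beta(0.33s, 0.67s). Normal approximation: (q−m)/√(m(1−m)/s) ≈ z_{0.05} = -1.64, so s ≈ 0.33·0.67·(-1.64)²/(0.14−0.33)² = 16.6.
At s = 16.6: P(θ<0.14) ≈ 0.031. Adjusting to match 0.05 gives s ≈ 13.16.
So α = 0.33·13.16 ≈ 4.34, β = 0.67·13.16 ≈ 8.82.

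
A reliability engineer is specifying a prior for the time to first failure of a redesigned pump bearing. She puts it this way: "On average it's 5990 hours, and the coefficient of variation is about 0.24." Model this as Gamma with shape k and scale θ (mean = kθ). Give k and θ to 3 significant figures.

For Gamma(k, scale θ): mean = kθ, variance = kθ², so CV = 1/√k.
CV = 0.24, hence k = 1/CV² = 17.4.
Then θ = mean/k = 5990/17.4 = 345.

k ≈ 17.4, θ ≈ 345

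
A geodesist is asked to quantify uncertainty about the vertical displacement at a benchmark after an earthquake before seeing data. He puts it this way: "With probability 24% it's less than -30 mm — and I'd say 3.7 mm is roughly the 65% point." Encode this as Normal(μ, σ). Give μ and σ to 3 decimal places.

The p-quantile of Normal(μ,σ) is μ + z_p·σ, with z_{0.24} = -0.7063 and z_{0.65} = 0.3853.
Eliminate σ: μ = (z₂·x₁ − z₁·x₂)/(z₂ − z₁) = (0.3853·-30 − (-0.7063)·3.7)/1.092 = -8.195.
Then σ = (x₂ − x₁)/(z₂ − z₁) = (3.7 − -30)/1.092 = 30.871.

μ = -8.195, σ = 30.871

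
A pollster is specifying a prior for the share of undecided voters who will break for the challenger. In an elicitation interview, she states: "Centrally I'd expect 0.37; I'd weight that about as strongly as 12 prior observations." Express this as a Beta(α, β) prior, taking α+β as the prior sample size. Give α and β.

Under the effective-sample-size interpretation, Beta(α, β) has prior mean α/(α+β) and prior sample size α+β.
So α+β = 12 and α/(α+β) = 0.37, giving α = 0.37·12 = 4.44 and β = 12 − 4.44 = 7.56.

α = 4.44, β = 7.56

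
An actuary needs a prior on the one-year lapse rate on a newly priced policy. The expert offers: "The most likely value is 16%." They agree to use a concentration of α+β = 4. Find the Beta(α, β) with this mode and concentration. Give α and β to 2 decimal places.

α = 1.32, β = 2.68

For α,β > 1 the Beta mode is (α−1)/(α+β−2). With α+β = 4, the mode is (α−1)/2.
Set (α−1)/2 = 0.16 → α = 1 + 0.16·2 = 1.32.
β = 4 − α = 2.68.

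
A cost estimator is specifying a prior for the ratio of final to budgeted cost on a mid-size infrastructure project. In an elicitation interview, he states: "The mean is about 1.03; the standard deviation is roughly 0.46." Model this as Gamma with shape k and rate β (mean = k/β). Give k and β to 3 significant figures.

k ≈ 5.01, β ≈ 4.87

For Gamma(k, rate β): mean = k/β, variance = k/β², so CV = 1/√k.
CV = SD/mean = 0.46/1.03 = 0.4466, hence k = 1/CV² = 5.01.
Then β = k/mean = 5.01/1.03 = 4.87.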